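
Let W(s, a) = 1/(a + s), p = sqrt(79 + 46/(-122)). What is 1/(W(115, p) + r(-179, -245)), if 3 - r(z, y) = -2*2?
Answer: 2810259/19696396 + sqrt(73139)/19696396 ≈ 0.14269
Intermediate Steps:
p = 2*sqrt(73139)/61 (p = sqrt(79 + 46*(-1/122)) = sqrt(79 - 23/61) = sqrt(4796/61) = 2*sqrt(73139)/61 ≈ 8.8670)
r(z, y) = 7 (r(z, y) = 3 - (-2)*2 = 3 - 1*(-4) = 3 + 4 = 7)
1/(W(115, p) + r(-179, -245)) = 1/(1/(2*sqrt(73139)/61 + 115) + 7) = 1/(1/(115 + 2*sqrt(73139)/61) + 7) = 1/(7 + 1/(115 + 2*sqrt(73139)/61))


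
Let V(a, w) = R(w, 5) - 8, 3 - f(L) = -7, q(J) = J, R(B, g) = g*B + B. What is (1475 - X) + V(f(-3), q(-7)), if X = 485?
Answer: 940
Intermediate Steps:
R(B, g) = B + B*g (R(B, g) = B*g + B = B + B*g)
f(L) = 10 (f(L) = 3 - 1*(-7) = 3 + 7 = 10)
V(a, w) = -8 + 6*w (V(a, w) = w*(1 + 5) - 8 = w*6 - 8 = 6*w - 8 = -8 + 6*w)
(1475 - X) + V(f(-3), q(-7)) = (1475 - 1*485) + (-8 + 6*(-7)) = (1475 - 485) + (-8 - 42) = 990 - 50 = 940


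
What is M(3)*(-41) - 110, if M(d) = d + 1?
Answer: -274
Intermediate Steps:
M(d) = 1 + d
M(3)*(-41) - 110 = (1 + 3)*(-41) - 110 = 4*(-41) - 110 = -164 - 110 = -274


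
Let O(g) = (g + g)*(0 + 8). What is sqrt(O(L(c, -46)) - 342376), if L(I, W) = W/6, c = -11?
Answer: 2*I*sqrt(770622)/3 ≈ 585.23*I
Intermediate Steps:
L(I, W) = W/6 (L(I, W) = W*(1/6) = W/6)
O(g) = 16*g (O(g) = (2*g)*8 = 16*g)
sqrt(O(L(c, -46)) - 342376) = sqrt(16*((1/6)*(-46)) - 342376) = sqrt(16*(-23/3) - 342376) = sqrt(-368/3 - 342376) = sqrt(-1027496/3) = 2*I*sqrt(770622)/3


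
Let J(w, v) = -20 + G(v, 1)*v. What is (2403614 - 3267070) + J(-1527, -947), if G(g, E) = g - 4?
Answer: 37121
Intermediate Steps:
G(g, E) = -4 + g
J(w, v) = -20 + v*(-4 + v) (J(w, v) = -20 + (-4 + v)*v = -20 + v*(-4 + v))
(2403614 - 3267070) + J(-1527, -947) = (2403614 - 3267070) + (-20 - 947*(-4 - 947)) = -863456 + (-20 - 947*(-951)) = -863456 + (-20 + 900597) = -863456 + 900577 = 37121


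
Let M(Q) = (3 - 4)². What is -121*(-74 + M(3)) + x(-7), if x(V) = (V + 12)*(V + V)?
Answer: 8763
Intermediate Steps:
M(Q) = 1 (M(Q) = (-1)² = 1)
x(V) = 2*V*(12 + V) (x(V) = (12 + V)*(2*V) = 2*V*(12 + V))
-121*(-74 + M(3)) + x(-7) = -121*(-74 + 1) + 2*(-7)*(12 - 7) = -121*(-73) + 2*(-7)*5 = 8833 - 70 = 8763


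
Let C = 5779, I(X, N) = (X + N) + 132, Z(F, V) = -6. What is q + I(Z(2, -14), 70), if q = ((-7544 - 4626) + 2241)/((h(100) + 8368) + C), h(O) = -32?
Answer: 2756611/14115 ≈ 195.30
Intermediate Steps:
I(X, N) = 132 + N + X (I(X, N) = (N + X) + 132 = 132 + N + X)
q = -9929/14115 (q = ((-7544 - 4626) + 2241)/((-32 + 8368) + 5779) = (-12170 + 2241)/(8336 + 5779) = -9929/14115 ≈ -0.70344)
q + I(Z(2, -14), 70) = -9929/14115 + (132 + 70 - 6) = -9929/14115 + 196 = 2756611/14115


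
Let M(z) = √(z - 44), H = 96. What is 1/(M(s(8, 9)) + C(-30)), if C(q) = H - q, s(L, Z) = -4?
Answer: 21/2654 - I*√3/3981 ≈ 0.0079126 - 0.00043508*I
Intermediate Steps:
M(z) = √(-44 + z)
C(q) = 96 - q
1/(M(s(8, 9)) + C(-30)) = 1/(√(-44 - 4) + (96 - 1*(-30))) = 1/(√(-48) + (96 + 30)) = 1/(4*I*√3 + 126) = 1/(126 + 4*I*√3)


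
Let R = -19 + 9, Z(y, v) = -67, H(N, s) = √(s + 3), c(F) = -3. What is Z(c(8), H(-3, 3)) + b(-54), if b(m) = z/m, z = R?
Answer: -1804/27 ≈ -66.815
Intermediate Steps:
H(N, s) = √(3 + s)
R = -10
z = -10
b(m) = -10/m
Z(c(8), H(-3, 3)) + b(-54) = -67 - 10/(-54) = -67 - 10*(-1/54) = -67 + 5/27 = -1804/27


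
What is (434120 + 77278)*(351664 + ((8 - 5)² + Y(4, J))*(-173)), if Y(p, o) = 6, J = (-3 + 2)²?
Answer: 178513188462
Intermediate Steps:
J = 1 (J = (-1)² = 1)
(434120 + 77278)*(351664 + ((8 - 5)² + Y(4, J))*(-173)) = (434120 + 77278)*(351664 + ((8 - 5)² + 6)*(-173)) = 511398*(351664 + (3² + 6)*(-173)) = 511398*(351664 + (9 + 6)*(-173)) = 511398*(351664 + 15*(-173)) = 511398*(351664 - 2595) = 511398*349069 = 178513188462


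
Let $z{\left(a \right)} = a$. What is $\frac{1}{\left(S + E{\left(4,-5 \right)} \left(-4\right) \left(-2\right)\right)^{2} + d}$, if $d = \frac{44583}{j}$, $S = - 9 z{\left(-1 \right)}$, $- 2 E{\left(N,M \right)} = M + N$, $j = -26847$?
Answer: $\frac{8949}{1497520} \approx 0.0059759$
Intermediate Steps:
$E{\left(N,M \right)} = - \frac{M}{2} - \frac{N}{2}$ ($E{\left(N,M \right)} = - \frac{M + N}{2} = - \frac{M}{2} - \frac{N}{2}$)
$S = 9$ ($S = \left(-9\right) \left(-1\right) = 9$)
$d = - \frac{14861}{8949}$ ($d = \frac{44583}{-26847} = 44583 \left(- \frac{1}{26847}\right) = - \frac{14861}{8949} \approx -1.6606$)
$\frac{1}{\left(S + E{\left(4,-5 \right)} \left(-4\right) \left(-2\right)\right)^{2} + d} = \frac{1}{\left(9 + \left(\left(- \frac{1}{2}\right) \left(-5\right) - 2\right) \left(-4\right) \left(-2\right)\right)^{2} - \frac{14861}{8949}} = \frac{1}{\left(9 + \left(\frac{5}{2} - 2\right) \left(-4\right) \left(-2\right)\right)^{2} - \frac{14861}{8949}} = \frac{1}{\left(9 + \frac{1}{2} \left(-4\right) \left(-2\right)\right)^{2} - \frac{14861}{8949}} = \frac{1}{\left(9 - -4\right)^{2} - \frac{14861}{8949}} = \frac{1}{\left(9 + 4\right)^{2} - \frac{14861}{8949}} = \frac{1}{13^{2} - \frac{14861}{8949}} = \frac{1}{169 - \frac{14861}{8949}} = \frac{1}{\frac{1497520}{8949}} = \frac{8949}{1497520}$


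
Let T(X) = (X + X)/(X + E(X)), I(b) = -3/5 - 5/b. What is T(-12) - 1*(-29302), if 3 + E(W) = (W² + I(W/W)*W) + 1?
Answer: 14445826/493 ≈ 29302.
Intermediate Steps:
I(b) = -⅗ - 5/b (I(b) = -3*⅕ - 5/b = -⅗ - 5/b)
E(W) = -2 + W² - 28*W/5 (E(W) = -3 + ((W² + (-⅗ - 5/(W/W))*W) + 1) = -3 + ((W² + (-⅗ - 5/1)*W) + 1) = -3 + ((W² + (-⅗ - 5*1)*W) + 1) = -3 + ((W² + (-⅗ - 5)*W) + 1) = -3 + ((W² - 28*W/5) + 1) = -3 + (1 + W² - 28*W/5) = -2 + W² - 28*W/5)
T(X) = 2*X/(-2 + X² - 23*X/5) (T(X) = (X + X)/(X + (-2 + X² - 28*X/5)) = (2*X)/(-2 + X² - 23*X/5) = 2*X/(-2 + X² - 23*X/5))
T(-12) - 1*(-29302) = 10*(-12)/(-10 - 23*(-12) + 5*(-12)²) - 1*(-29302) = 10*(-12)/(-10 + 276 + 5*144) + 29302 = 10*(-12)/(-10 + 276 + 720) + 29302 = 10*(-12)/986 + 29302 = 10*(-12)*(1/986) + 29302 = -60/493 + 29302 = 14445826/493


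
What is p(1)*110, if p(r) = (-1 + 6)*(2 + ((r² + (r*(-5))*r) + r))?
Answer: -550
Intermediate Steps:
p(r) = 10 - 20*r² + 5*r (p(r) = 5*(2 + ((r² + (-5*r)*r) + r)) = 5*(2 + ((r² - 5*r²) + r)) = 5*(2 + (-4*r² + r)) = 5*(2 + (r - 4*r²)) = 5*(2 + r - 4*r²) = 10 - 20*r² + 5*r)
p(1)*110 = (10 - 20*1² + 5*1)*110 = (10 - 20*1 + 5)*110 = (10 - 20 + 5)*110 = -5*110 = -550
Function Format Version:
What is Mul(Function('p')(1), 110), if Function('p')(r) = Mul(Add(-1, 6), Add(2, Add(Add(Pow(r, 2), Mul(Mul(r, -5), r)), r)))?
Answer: -550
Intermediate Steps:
Function('p')(r) = Add(10, Mul(-20, Pow(r, 2)), Mul(5, r)) (Function('p')(r) = Mul(5, Add(2, Add(Add(Pow(r, 2), Mul(Mul(-5, r), r)), r))) = Mul(5, Add(2, Add(Add(Pow(r, 2), Mul(-5, Pow(r, 2))), r))) = Mul(5, Add(2, Add(Mul(-4, Pow(r, 2)), r))) = Mul(5, Add(2, Add(r, Mul(-4, Pow(r, 2))))) = Mul(5, Add(2, r, Mul(-4, Pow(r, 2)))) = Add(10, Mul(-20, Pow(r, 2)), Mul(5, r)))
Mul(Function('p')(1), 110) = Mul(Add(10, Mul(-20, Pow(1, 2)), Mul(5, 1)), 110) = Mul(Add(10, Mul(-20, 1), 5), 110) = Mul(Add(10, -20, 5), 110) = Mul(-5, 110) = -550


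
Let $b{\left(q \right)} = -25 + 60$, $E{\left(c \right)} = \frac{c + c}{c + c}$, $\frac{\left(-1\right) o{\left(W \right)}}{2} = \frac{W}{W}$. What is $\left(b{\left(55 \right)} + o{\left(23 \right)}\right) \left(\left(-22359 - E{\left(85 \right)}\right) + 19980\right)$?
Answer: $-78540$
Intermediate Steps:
$o{\left(W \right)} = -2$ ($o{\left(W \right)} = - 2 \frac{W}{W} = \left(-2\right) 1 = -2$)
$E{\left(c \right)} = 1$ ($E{\left(c \right)} = \frac{2 c}{2 c} = 2 c \frac{1}{2 c} = 1$)
$b{\left(q \right)} = 35$
$\left(b{\left(55 \right)} + o{\left(23 \right)}\right) \left(\left(-22359 - E{\left(85 \right)}\right) + 19980\right) = \left(35 - 2\right) \left(\left(-22359 - 1\right) + 19980\right) = 33 \left(\left(-22359 - 1\right) + 19980\right) = 33 \left(-22360 + 19980\right) = 33 \left(-2380\right) = -78540$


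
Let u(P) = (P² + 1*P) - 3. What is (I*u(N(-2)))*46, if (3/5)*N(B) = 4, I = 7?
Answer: 139426/9 ≈ 15492.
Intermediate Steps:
N(B) = 20/3 (N(B) = (5/3)*4 = 20/3)
u(P) = -3 + P + P² (u(P) = (P² + P) - 3 = (P + P²) - 3 = -3 + P + P²)
(I*u(N(-2)))*46 = (7*(-3 + 20/3 + (20/3)²))*46 = (7*(-3 + 20/3 + 400/9))*46 = (7*(433/9))*46 = (3031/9)*46 = 139426/9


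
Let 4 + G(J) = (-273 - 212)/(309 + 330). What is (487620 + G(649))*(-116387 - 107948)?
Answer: -69899676492565/639 ≈ -1.0939e+11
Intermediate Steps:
G(J) = -3041/639 (G(J) = -4 + (-273 - 212)/(309 + 330) = -4 - 485/639 = -3041/639)
(487620 + G(649))*(-116387 - 107948) = (487620 - 3041/639)*(-116387 - 107948) = (311586139/639)*(-224335) = -69899676492565/639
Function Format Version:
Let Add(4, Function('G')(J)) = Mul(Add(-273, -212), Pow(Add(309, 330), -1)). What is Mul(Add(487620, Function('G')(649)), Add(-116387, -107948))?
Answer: Rational(-69899676492565, 639) ≈ -1.0939e+11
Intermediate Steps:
Function('G')(J) = Rational(-3041, 639) (Function('G')(J) = Add(-4, Mul(Add(-273, -212), Pow(Add(309, 330), -1))) = Add(-4, Mul(-485, Pow(639, -1))) = Add(-4, Mul(-485, Rational(1, 639))) = Add(-4, Rational(-485, 639)) = Rational(-3041, 639))
Mul(Add(487620, Function('G')(649)), Add(-116387, -107948)) = Mul(Add(487620, Rational(-3041, 639)), Add(-116387, -107948)) = Mul(Rational(311586139, 639), -224335) = Rational(-69899676492565, 639)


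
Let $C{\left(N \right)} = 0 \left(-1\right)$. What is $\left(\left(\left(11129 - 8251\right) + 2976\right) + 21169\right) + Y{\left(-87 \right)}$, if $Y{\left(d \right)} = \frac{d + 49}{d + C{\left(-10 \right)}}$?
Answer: $\frac{2351039}{87} \approx 27023.0$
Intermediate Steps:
$C{\left(N \right)} = 0$
$Y{\left(d \right)} = \frac{49 + d}{d}$ ($Y{\left(d \right)} = \frac{d + 49}{d + 0} = \frac{49 + d}{d}$)
$\left(\left(\left(11129 - 8251\right) + 2976\right) + 21169\right) + Y{\left(-87 \right)} = \left(\left(\left(11129 - 8251\right) + 2976\right) + 21169\right) + \frac{49 - 87}{-87} = \left(\left(2878 + 2976\right) + 21169\right) - - \frac{38}{87} = \left(5854 + 21169\right) + \frac{38}{87} = 27023 + \frac{38}{87} = \frac{2351039}{87}$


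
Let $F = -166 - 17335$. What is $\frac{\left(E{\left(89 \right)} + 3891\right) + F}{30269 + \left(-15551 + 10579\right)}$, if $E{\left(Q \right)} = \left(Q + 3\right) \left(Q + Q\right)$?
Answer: $\frac{2766}{25297} \approx 0.10934$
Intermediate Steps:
$F = -17501$
$E{\left(Q \right)} = 2 Q \left(3 + Q\right)$ ($E{\left(Q \right)} = \left(3 + Q\right) 2 Q = 2 Q \left(3 + Q\right)$)
$\frac{\left(E{\left(89 \right)} + 3891\right) + F}{30269 + \left(-15551 + 10579\right)} = \frac{\left(2 \cdot 89 \left(3 + 89\right) + 3891\right) - 17501}{30269 + \left(-15551 + 10579\right)} = \frac{\left(2 \cdot 89 \cdot 92 + 3891\right) - 17501}{30269 - 4972} = \frac{\left(16376 + 3891\right) - 17501}{25297} = \left(20267 - 17501\right) \frac{1}{25297} = 2766 \cdot \frac{1}{25297} = \frac{2766}{25297}$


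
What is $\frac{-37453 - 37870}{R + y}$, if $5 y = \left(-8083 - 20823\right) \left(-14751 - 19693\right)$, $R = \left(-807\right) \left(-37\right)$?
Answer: $- \frac{376615}{995787559} \approx -0.00037821$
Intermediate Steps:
$R = 29859$
$y = \frac{995638264}{5}$ ($y = \frac{\left(-8083 - 20823\right) \left(-14751 - 19693\right)}{5} = \frac{\left(-28906\right) \left(-34444\right)}{5} = \frac{1}{5} \cdot 995638264 = \frac{995638264}{5} \approx 1.9913 \cdot 10^{8}$)
$\frac{-37453 - 37870}{R + y} = \frac{-37453 - 37870}{29859 + \frac{995638264}{5}} = \frac{-37453 - 37870}{\frac{995787559}{5}} = \left(-75323\right) \frac{5}{995787559} = - \frac{376615}{995787559}$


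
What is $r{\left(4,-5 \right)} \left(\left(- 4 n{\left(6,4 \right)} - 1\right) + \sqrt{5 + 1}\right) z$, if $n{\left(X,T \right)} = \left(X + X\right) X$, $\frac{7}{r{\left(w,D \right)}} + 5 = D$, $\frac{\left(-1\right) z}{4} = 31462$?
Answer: $- \frac{127295252}{5} + \frac{440468 \sqrt{6}}{5} \approx -2.5243 \cdot 10^{7}$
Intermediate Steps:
$z = -125848$ ($z = \left(-4\right) 31462 = -125848$)
$r{\left(w,D \right)} = \frac{7}{-5 + D}$
$n{\left(X,T \right)} = 2 X^{2}$ ($n{\left(X,T \right)} = 2 X X = 2 X^{2}$)
$r{\left(4,-5 \right)} \left(\left(- 4 n{\left(6,4 \right)} - 1\right) + \sqrt{5 + 1}\right) z = \frac{7}{-5 - 5} \left(\left(- 4 \cdot 2 \cdot 6^{2} - 1\right) + \sqrt{5 + 1}\right) \left(-125848\right) = \frac{7}{-10} \left(\left(- 4 \cdot 2 \cdot 36 - 1\right) + \sqrt{6}\right) \left(-125848\right) = 7 \left(- \frac{1}{10}\right) \left(\left(\left(-4\right) 72 - 1\right) + \sqrt{6}\right) \left(-125848\right) = - \frac{7 \left(\left(-288 - 1\right) + \sqrt{6}\right)}{10} \left(-125848\right) = - \frac{7 \left(-289 + \sqrt{6}\right)}{10} \left(-125848\right) = \left(\frac{2023}{10} - \frac{7 \sqrt{6}}{10}\right) \left(-125848\right) = - \frac{127295252}{5} + \frac{440468 \sqrt{6}}{5}$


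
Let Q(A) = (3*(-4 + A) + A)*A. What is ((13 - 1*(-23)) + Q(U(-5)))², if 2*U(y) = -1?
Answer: 1849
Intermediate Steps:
U(y) = -½ (U(y) = (½)*(-1) = -½)
Q(A) = A*(-12 + 4*A) (Q(A) = ((-12 + 3*A) + A)*A = (-12 + 4*A)*A = A*(-12 + 4*A))
((13 - 1*(-23)) + Q(U(-5)))² = ((13 - 1*(-23)) + 4*(-½)*(-3 - ½))² = ((13 + 23) + 4*(-½)*(-7/2))² = (36 + 7)² = 43² = 1849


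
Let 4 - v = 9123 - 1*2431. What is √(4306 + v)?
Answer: I*√2382 ≈ 48.806*I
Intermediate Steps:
v = -6688 (v = 4 - (9123 - 1*2431) = 4 - (9123 - 2431) = 4 - 1*6692 = 4 - 6692 = -6688)
√(4306 + v) = √(4306 - 6688) = √(-2382) = I*√2382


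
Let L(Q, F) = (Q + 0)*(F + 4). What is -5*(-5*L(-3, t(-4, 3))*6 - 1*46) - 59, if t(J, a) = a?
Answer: -2979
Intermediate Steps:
L(Q, F) = Q*(4 + F)
-5*(-5*L(-3, t(-4, 3))*6 - 1*46) - 59 = -5*(-(-15)*(4 + 3)*6 - 1*46) - 59 = -5*(-(-15)*7*6 - 46) - 59 = -5*(-5*(-21)*6 - 46) - 59 = -5*(105*6 - 46) - 59 = -5*(630 - 46) - 59 = -5*584 - 59 = -2920 - 59 = -2979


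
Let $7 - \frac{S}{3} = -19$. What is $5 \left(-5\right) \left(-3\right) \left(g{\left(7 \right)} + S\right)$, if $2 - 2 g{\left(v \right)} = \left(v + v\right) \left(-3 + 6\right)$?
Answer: $4350$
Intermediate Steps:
$g{\left(v \right)} = 1 - 3 v$ ($g{\left(v \right)} = 1 - \frac{\left(v + v\right) \left(-3 + 6\right)}{2} = 1 - \frac{2 v 3}{2} = 1 - \frac{6 v}{2} = 1 - 3 v$)
$S = 78$ ($S = 21 - -57 = 21 + 57 = 78$)
$5 \left(-5\right) \left(-3\right) \left(g{\left(7 \right)} + S\right) = 5 \left(-5\right) \left(-3\right) \left(\left(1 - 21\right) + 78\right) = \left(-25\right) \left(-3\right) \left(\left(1 - 21\right) + 78\right) = 75 \left(-20 + 78\right) = 75 \cdot 58 = 4350$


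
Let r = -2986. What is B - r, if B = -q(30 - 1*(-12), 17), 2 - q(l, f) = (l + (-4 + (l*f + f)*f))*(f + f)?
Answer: 426794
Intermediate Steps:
q(l, f) = 2 - 2*f*(-4 + l + f*(f + f*l)) (q(l, f) = 2 - (l + (-4 + (l*f + f)*f))*(f + f) = 2 - (l + (-4 + (f*l + f)*f))*2*f = 2 - (l + (-4 + (f + f*l)*f))*2*f = 2 - (l + (-4 + f*(f + f*l)))*2*f = 2 - (-4 + l + f*(f + f*l))*2*f = 2 - 2*f*(-4 + l + f*(f + f*l)))
B = 423808 (B = -(2 - 2*17³ + 8*17 - 2*17*(30 - 1*(-12)) - 2*(30 - 1*(-12))*17³) = -(2 - 2*4913 + 136 - 2*17*(30 + 12) - 2*(30 + 12)*4913) = -(2 - 9826 + 136 - 2*17*42 - 2*42*4913) = -(2 - 9826 + 136 - 1428 - 412692) = -1*(-423808) = 423808)
B - r = 423808 - 1*(-2986) = 423808 + 2986 = 426794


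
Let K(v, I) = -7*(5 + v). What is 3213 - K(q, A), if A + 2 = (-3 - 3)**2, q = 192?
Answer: 4592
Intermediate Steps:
A = 34 (A = -2 + (-3 - 3)**2 = -2 + (-6)**2 = -2 + 36 = 34)
K(v, I) = -35 - 7*v
3213 - K(q, A) = 3213 - (-35 - 7*192) = 3213 - (-35 - 1344) = 3213 - 1*(-1379) = 3213 + 1379 = 4592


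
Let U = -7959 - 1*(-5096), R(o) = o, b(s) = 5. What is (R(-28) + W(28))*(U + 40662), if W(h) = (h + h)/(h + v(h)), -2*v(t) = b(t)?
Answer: -49743484/51 ≈ -9.7536e+5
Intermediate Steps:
v(t) = -5/2 (v(t) = -1/2*5 = -5/2)
W(h) = 2*h/(-5/2 + h) (W(h) = (h + h)/(h - 5/2) = (2*h)/(-5/2 + h) = 2*h/(-5/2 + h))
U = -2863 (U = -7959 + 5096 = -2863)
(R(-28) + W(28))*(U + 40662) = (-28 + 4*28/(-5 + 2*28))*(-2863 + 40662) = (-28 + 4*28/(-5 + 56))*37799 = (-28 + 4*28/51)*37799 = (-28 + 4*28*(1/51))*37799 = (-28 + 112/51)*37799 = -1316/51*37799 = -49743484/51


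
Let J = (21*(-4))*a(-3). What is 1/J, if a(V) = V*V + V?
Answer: -1/504 ≈ -0.0019841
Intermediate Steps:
a(V) = V + V² (a(V) = V² + V = V + V²)
J = -504 (J = (21*(-4))*(-3*(1 - 3)) = -(-252)*(-2) = -84*6 = -504)
1/J = 1/(-504) = -1/504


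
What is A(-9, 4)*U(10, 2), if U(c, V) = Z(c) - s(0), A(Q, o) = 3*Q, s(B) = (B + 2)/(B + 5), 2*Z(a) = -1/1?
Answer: 243/10 ≈ 24.300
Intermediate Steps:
Z(a) = -½ (Z(a) = (-1/1)/2 = (-1*1)/2 = (½)*(-1) = -½)
s(B) = (2 + B)/(5 + B)
U(c, V) = -9/10 (U(c, V) = -½ - (2 + 0)/(5 + 0) = -½ - 2/5 = -½ - 1*⅖ = -½ - ⅖ = -9/10)
A(-9, 4)*U(10, 2) = (3*(-9))*(-9/10) = -27*(-9/10) = 243/10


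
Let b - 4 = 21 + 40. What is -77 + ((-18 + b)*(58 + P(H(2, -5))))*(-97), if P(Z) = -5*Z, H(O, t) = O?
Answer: -218909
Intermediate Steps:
b = 65 (b = 4 + (21 + 40) = 4 + 61 = 65)
-77 + ((-18 + b)*(58 + P(H(2, -5))))*(-97) = -77 + ((-18 + 65)*(58 - 5*2))*(-97) = -77 + (47*(58 - 10))*(-97) = -77 + (47*48)*(-97) = -77 + 2256*(-97) = -77 - 218832 = -218909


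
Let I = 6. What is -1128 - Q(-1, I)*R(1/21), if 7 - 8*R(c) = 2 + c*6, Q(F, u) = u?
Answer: -31683/28 ≈ -1131.5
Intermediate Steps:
R(c) = 5/8 - 3*c/4 (R(c) = 7/8 - (2 + c*6)/8 = 7/8 - (2 + 6*c)/8 = 7/8 + (-¼ - 3*c/4) = 5/8 - 3*c/4)
-1128 - Q(-1, I)*R(1/21) = -1128 - 6*(5/8 - ¾/21) = -1128 - 6*(5/8 - ¾*1/21) = -1128 - 6*(5/8 - 1/28) = -1128 - 6*33/56 = -1128 - 1*99/28 = -1128 - 99/28 = -31683/28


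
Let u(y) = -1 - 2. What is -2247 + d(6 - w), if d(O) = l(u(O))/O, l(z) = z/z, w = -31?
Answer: -83138/37 ≈ -2247.0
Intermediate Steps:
u(y) = -3
l(z) = 1
d(O) = 1/O
-2247 + d(6 - w) = -2247 + 1/(6 - 1*(-31)) = -2247 + 1/(6 + 31) = -2247 + 1/37 = -83138/37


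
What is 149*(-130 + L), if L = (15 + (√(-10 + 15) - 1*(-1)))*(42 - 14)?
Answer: 47382 + 4172*√5 ≈ 56711.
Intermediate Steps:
L = 448 + 28*√5 (L = (15 + (√5 + 1))*28 = (15 + (1 + √5))*28 = (16 + √5)*28 = 448 + 28*√5 ≈ 510.61)
149*(-130 + L) = 149*(-130 + (448 + 28*√5)) = 149*(318 + 28*√5) = 47382 + 4172*√5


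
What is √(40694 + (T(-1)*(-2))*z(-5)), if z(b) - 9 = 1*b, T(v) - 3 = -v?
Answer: 9*√502 ≈ 201.65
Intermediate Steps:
T(v) = 3 - v
z(b) = 9 + b (z(b) = 9 + 1*b = 9 + b)
√(40694 + (T(-1)*(-2))*z(-5)) = √(40694 + ((3 - 1*(-1))*(-2))*(9 - 5)) = √(40694 + ((3 + 1)*(-2))*4) = √(40694 + (4*(-2))*4) = √(40694 - 8*4) = √(40694 - 32) = √40662 = 9*√502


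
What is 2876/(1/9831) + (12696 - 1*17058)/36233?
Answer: 1024450243386/36233 ≈ 2.8274e+7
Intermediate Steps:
2876/(1/9831) + (12696 - 1*17058)/36233 = 2876/(1/9831) + (12696 - 17058)*(1/36233) = 2876*9831 - 4362*1/36233 = 28273956 - 4362/36233 = 1024450243386/36233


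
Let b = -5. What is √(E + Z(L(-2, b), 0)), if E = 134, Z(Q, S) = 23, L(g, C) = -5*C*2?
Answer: √157 ≈ 12.530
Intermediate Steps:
L(g, C) = -10*C
√(E + Z(L(-2, b), 0)) = √(134 + 23) = √157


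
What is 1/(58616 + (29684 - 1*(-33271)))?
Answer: 1/121571 ≈ 8.2256e-6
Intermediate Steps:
1/(58616 + (29684 - 1*(-33271))) = 1/(58616 + (29684 + 33271)) = 1/(58616 + 62955) = 1/121571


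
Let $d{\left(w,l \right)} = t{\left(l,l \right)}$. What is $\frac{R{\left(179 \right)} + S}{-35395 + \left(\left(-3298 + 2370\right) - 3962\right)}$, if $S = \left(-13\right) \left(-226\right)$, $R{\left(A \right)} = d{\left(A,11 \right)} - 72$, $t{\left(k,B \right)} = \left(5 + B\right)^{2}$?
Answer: $- \frac{446}{5755} \approx -0.077498$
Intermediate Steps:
$d{\left(w,l \right)} = \left(5 + l\right)^{2}$
$R{\left(A \right)} = 184$ ($R{\left(A \right)} = \left(5 + 11\right)^{2} - 72 = 16^{2} - 72 = 256 - 72 = 184$)
$S = 2938$
$\frac{R{\left(179 \right)} + S}{-35395 + \left(\left(-3298 + 2370\right) - 3962\right)} = \frac{184 + 2938}{-35395 + \left(\left(-3298 + 2370\right) - 3962\right)} = \frac{3122}{-35395 - 4890} = \frac{3122}{-40285} = 3122 \left(- \frac{1}{40285}\right) = - \frac{446}{5755}$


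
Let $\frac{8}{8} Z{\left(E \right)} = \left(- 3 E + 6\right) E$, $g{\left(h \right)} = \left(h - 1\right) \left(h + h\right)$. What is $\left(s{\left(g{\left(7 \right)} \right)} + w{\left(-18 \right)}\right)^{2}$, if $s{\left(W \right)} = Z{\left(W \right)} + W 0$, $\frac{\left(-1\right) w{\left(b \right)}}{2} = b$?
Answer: $425514384$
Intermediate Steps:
$w{\left(b \right)} = - 2 b$
$g{\left(h \right)} = 2 h \left(-1 + h\right)$ ($g{\left(h \right)} = \left(-1 + h\right) 2 h = 2 h \left(-1 + h\right)$)
$Z{\left(E \right)} = E \left(6 - 3 E\right)$ ($Z{\left(E \right)} = \left(- 3 E + 6\right) E = \left(6 - 3 E\right) E = E \left(6 - 3 E\right)$)
$s{\left(W \right)} = 3 W \left(2 - W\right)$ ($s{\left(W \right)} = 3 W \left(2 - W\right) + W 0 = 3 W \left(2 - W\right) + 0 = 3 W \left(2 - W\right)$)
$\left(s{\left(g{\left(7 \right)} \right)} + w{\left(-18 \right)}\right)^{2} = \left(3 \cdot 2 \cdot 7 \left(-1 + 7\right) \left(2 - 2 \cdot 7 \left(-1 + 7\right)\right) - -36\right)^{2} = \left(3 \cdot 2 \cdot 7 \cdot 6 \left(2 - 2 \cdot 7 \cdot 6\right) + 36\right)^{2} = \left(3 \cdot 84 \left(2 - 84\right) + 36\right)^{2} = \left(3 \cdot 84 \left(-82\right) + 36\right)^{2} = \left(-20664 + 36\right)^{2} = \left(-20628\right)^{2} = 425514384$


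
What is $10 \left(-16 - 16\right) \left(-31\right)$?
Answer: $9920$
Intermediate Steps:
$10 \left(-16 - 16\right) \left(-31\right) = 10 \left(-32\right) \left(-31\right) = \left(-320\right) \left(-31\right) = 9920$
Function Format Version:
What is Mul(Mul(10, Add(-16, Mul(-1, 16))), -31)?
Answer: 9920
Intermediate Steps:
Mul(Mul(10, Add(-16, Mul(-1, 16))), -31) = Mul(Mul(10, Add(-16, -16)), -31) = Mul(Mul(10, -32), -31) = Mul(-320, -31) = 9920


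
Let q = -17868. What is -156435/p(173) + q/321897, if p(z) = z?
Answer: -16786349453/18562727 ≈ -904.30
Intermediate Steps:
-156435/p(173) + q/321897 = -156435/173 - 17868/321897 = -156435*1/173 - 17868*1/321897 = -156435/173 - 5956/107299 = -16786349453/18562727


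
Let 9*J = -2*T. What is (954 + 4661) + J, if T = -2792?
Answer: 56119/9 ≈ 6235.4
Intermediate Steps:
J = 5584/9 (J = (-2*(-2792))/9 = (⅑)*5584 = 5584/9 ≈ 620.44)
(954 + 4661) + J = (954 + 4661) + 5584/9 = 5615 + 5584/9 = 56119/9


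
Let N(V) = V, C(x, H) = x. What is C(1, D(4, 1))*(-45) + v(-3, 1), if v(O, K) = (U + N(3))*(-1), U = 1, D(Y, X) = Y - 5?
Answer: -49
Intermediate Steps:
D(Y, X) = -5 + Y
v(O, K) = -4 (v(O, K) = (1 + 3)*(-1) = 4*(-1) = -4)
C(1, D(4, 1))*(-45) + v(-3, 1) = 1*(-45) - 4 = -45 - 4 = -49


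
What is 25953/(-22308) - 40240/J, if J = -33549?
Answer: 8992241/249470364 ≈ 0.036045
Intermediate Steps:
25953/(-22308) - 40240/J = 25953/(-22308) - 40240/(-33549) = 25953*(-1/22308) - 40240*(-1/33549) = -8651/7436 + 40240/33549 = 8992241/249470364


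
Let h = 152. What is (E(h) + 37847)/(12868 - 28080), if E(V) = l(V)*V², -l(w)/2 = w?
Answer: 6985769/15212 ≈ 459.23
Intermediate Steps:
l(w) = -2*w
E(V) = -2*V³ (E(V) = (-2*V)*V² = -2*V³)
(E(h) + 37847)/(12868 - 28080) = (-2*152³ + 37847)/(12868 - 28080) = (-2*3511808 + 37847)/(-15212) = (-7023616 + 37847)*(-1/15212) = -6985769*(-1/15212) = 6985769/15212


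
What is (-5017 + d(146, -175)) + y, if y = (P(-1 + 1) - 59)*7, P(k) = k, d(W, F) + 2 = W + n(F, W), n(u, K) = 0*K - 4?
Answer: -5290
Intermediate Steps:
n(u, K) = -4 (n(u, K) = 0 - 4 = -4)
d(W, F) = -6 + W (d(W, F) = -2 + (W - 4) = -2 + (-4 + W) = -6 + W)
y = -413 (y = ((-1 + 1) - 59)*7 = (0 - 59)*7 = -59*7 = -413)
(-5017 + d(146, -175)) + y = (-5017 + (-6 + 146)) - 413 = (-5017 + 140) - 413 = -4877 - 413 = -5290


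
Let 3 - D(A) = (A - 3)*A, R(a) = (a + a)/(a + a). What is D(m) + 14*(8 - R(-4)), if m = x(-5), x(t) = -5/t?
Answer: 103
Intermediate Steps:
R(a) = 1 (R(a) = (2*a)/((2*a)) = (2*a)*(1/(2*a)) = 1)
m = 1 (m = -5/(-5) = -5*(-⅕) = 1)
D(A) = 3 - A*(-3 + A) (D(A) = 3 - (A - 3)*A = 3 - (-3 + A)*A = 3 - A*(-3 + A))
D(m) + 14*(8 - R(-4)) = (3 - 1*1² + 3*1) + 14*(8 - 1*1) = (3 - 1*1 + 3) + 14*(8 - 1) = (3 - 1 + 3) + 14*7 = 5 + 98 = 103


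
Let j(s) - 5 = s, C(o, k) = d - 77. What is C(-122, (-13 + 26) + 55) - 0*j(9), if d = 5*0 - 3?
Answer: -80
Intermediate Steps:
d = -3 (d = 0 - 3 = -3)
C(o, k) = -80 (C(o, k) = -3 - 77 = -80)
j(s) = 5 + s
C(-122, (-13 + 26) + 55) - 0*j(9) = -80 - 0*(5 + 9) = -80 - 0*14 = -80 - 1*0 = -80 + 0 = -80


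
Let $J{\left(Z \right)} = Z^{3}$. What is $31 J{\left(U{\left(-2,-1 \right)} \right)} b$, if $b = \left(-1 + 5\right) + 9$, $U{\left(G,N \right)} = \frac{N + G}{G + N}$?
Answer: $403$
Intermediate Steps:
$U{\left(G,N \right)} = 1$ ($U{\left(G,N \right)} = \frac{G + N}{G + N} = 1$)
$b = 13$ ($b = 4 + 9 = 13$)
$31 J{\left(U{\left(-2,-1 \right)} \right)} b = 31 \cdot 1^{3} \cdot 13 = 31 \cdot 1 \cdot 13 = 31 \cdot 13 = 403$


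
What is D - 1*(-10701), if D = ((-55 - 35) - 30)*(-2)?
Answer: 10941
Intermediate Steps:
D = 240 (D = (-90 - 30)*(-2) = -120*(-2) = 240)
D - 1*(-10701) = 240 - 1*(-10701) = 240 + 10701 = 10941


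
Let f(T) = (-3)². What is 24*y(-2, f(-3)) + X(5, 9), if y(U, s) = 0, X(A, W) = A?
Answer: 5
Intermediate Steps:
f(T) = 9
24*y(-2, f(-3)) + X(5, 9) = 24*0 + 5 = 0 + 5 = 5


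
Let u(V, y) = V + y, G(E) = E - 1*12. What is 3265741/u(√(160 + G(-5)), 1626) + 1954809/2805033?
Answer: 4966719775107525/2471919436063 - 3265741*√143/2643733 ≈ 1994.5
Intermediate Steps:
G(E) = -12 + E (G(E) = E - 12 = -12 + E)
3265741/u(√(160 + G(-5)), 1626) + 1954809/2805033 = 3265741/(√(160 + (-12 - 5)) + 1626) + 1954809/2805033 = 3265741/(√(160 - 17) + 1626) + 1954809*(1/2805033) = 3265741/(√143 + 1626) + 651603/935011 = 3265741/(1626 + √143) + 651603/935011 = 651603/935011 + 3265741/(1626 + √143)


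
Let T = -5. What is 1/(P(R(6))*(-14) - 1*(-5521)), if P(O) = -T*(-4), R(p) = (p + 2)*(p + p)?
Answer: 1/5801 ≈ 0.00017238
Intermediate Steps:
R(p) = 2*p*(2 + p) (R(p) = (2 + p)*(2*p) = 2*p*(2 + p))
P(O) = -20 (P(O) = -1*(-5)*(-4) = 5*(-4) = -20)
1/(P(R(6))*(-14) - 1*(-5521)) = 1/(-20*(-14) - 1*(-5521)) = 1/(280 + 5521) = 1/5801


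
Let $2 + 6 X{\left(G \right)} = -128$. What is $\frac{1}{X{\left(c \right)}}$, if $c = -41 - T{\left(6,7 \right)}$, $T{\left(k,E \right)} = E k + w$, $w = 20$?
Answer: $- \frac{3}{65} \approx -0.046154$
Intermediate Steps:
$T{\left(k,E \right)} = 20 + E k$ ($T{\left(k,E \right)} = E k + 20 = 20 + E k$)
$c = -103$ ($c = -41 - \left(20 + 7 \cdot 6\right) = -41 - \left(20 + 42\right) = -41 - 62 = -103$)
$X{\left(G \right)} = - \frac{65}{3}$ ($X{\left(G \right)} = - \frac{1}{3} + \frac{1}{6} \left(-128\right) = - \frac{1}{3} - \frac{64}{3} = - \frac{65}{3}$)
$\frac{1}{X{\left(c \right)}} = \frac{1}{- \frac{65}{3}} = - \frac{3}{65}$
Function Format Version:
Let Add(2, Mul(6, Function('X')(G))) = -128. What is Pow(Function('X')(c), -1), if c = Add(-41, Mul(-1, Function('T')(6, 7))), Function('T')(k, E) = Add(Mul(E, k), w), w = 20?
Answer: Rational(-3, 65) ≈ -0.046154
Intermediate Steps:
Function('T')(k, E) = Add(20, Mul(E, k)) (Function('T')(k, E) = Add(Mul(E, k), 20) = Add(20, Mul(E, k)))
c = -103 (c = Add(-41, Mul(-1, Add(20, Mul(7, 6)))) = Add(-41, Mul(-1, Add(20, 42))) = Add(-41, Mul(-1, 62)) = Add(-41, -62) = -103)
Function('X')(G) = Rational(-65, 3) (Function('X')(G) = Add(Rational(-1, 3), Mul(Rational(1, 6), -128)) = Add(Rational(-1, 3), Rational(-64, 3)) = Rational(-65, 3))
Pow(Function('X')(c), -1) = Pow(Rational(-65, 3), -1) = Rational(-3, 65)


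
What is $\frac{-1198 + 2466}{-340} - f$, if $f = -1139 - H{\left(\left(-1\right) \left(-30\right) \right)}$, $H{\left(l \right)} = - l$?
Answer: $\frac{93948}{85} \approx 1105.3$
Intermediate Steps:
$f = -1109$ ($f = -1139 - - \left(-1\right) \left(-30\right) = -1139 - \left(-1\right) 30 = -1139 - -30 = -1139 + 30 = -1109$)
$\frac{-1198 + 2466}{-340} - f = \frac{-1198 + 2466}{-340} - -1109 = 1268 \left(- \frac{1}{340}\right) + 1109 = - \frac{317}{85} + 1109 = \frac{93948}{85}$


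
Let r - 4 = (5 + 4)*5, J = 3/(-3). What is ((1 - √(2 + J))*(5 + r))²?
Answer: 0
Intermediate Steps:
J = -1 (J = 3*(-⅓) = -1)
r = 49 (r = 4 + (5 + 4)*5 = 4 + 9*5 = 4 + 45 = 49)
((1 - √(2 + J))*(5 + r))² = ((1 - √(2 - 1))*(5 + 49))² = ((1 - √1)*54)² = ((1 - 1*1)*54)² = ((1 - 1)*54)² = (0*54)² = 0² = 0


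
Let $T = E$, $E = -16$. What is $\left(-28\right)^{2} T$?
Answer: $-12544$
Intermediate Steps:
$T = -16$
$\left(-28\right)^{2} T = \left(-28\right)^{2} \left(-16\right) = 784 \left(-16\right) = -12544$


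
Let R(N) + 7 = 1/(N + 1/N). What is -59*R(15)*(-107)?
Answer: -9892471/226 ≈ -43772.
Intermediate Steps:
R(N) = -7 + 1/(N + 1/N)
-59*R(15)*(-107) = -59*(-7 + 15 - 7*15**2)/(1 + 15**2)*(-107) = -59*(-7 + 15 - 7*225)/(1 + 225)*(-107) = -59*(-7 + 15 - 1575)/226*(-107) = -59*(-1567)/226*(-107) = -59*(-1567/226)*(-107) = (92453/226)*(-107) = -9892471/226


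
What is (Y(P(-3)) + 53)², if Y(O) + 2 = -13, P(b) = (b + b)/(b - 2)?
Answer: 1444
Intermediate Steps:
P(b) = 2*b/(-2 + b) (P(b) = (2*b)/(-2 + b) = 2*b/(-2 + b))
Y(O) = -15 (Y(O) = -2 - 13 = -15)
(Y(P(-3)) + 53)² = (-15 + 53)² = 38² = 1444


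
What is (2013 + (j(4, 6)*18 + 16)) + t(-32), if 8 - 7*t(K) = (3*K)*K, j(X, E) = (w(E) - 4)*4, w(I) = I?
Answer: 12147/7 ≈ 1735.3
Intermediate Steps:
j(X, E) = -16 + 4*E (j(X, E) = (E - 4)*4 = (-4 + E)*4 = -16 + 4*E)
t(K) = 8/7 - 3*K²/7 (t(K) = 8/7 - 3*K*K/7 = 8/7 - 3*K²/7)
(2013 + (j(4, 6)*18 + 16)) + t(-32) = (2013 + ((-16 + 4*6)*18 + 16)) + (8/7 - 3/7*(-32)²) = (2013 + ((-16 + 24)*18 + 16)) + (8/7 - 3/7*1024) = (2013 + (8*18 + 16)) + (8/7 - 3072/7) = (2013 + (144 + 16)) - 3064/7 = (2013 + 160) - 3064/7 = 2173 - 3064/7 = 12147/7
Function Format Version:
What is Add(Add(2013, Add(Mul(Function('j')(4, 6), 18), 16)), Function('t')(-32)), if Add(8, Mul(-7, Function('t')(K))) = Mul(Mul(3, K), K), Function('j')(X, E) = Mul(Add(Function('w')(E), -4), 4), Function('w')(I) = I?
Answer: Rational(12147, 7) ≈ 1735.3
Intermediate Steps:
Function('j')(X, E) = Add(-16, Mul(4, E)) (Function('j')(X, E) = Mul(Add(E, -4), 4) = Mul(Add(-4, E), 4) = Add(-16, Mul(4, E)))
Function('t')(K) = Add(Rational(8, 7), Mul(Rational(-3, 7), Pow(K, 2))) (Function('t')(K) = Add(Rational(8, 7), Mul(Rational(-1, 7), Mul(Mul(3, K), K))) = Add(Rational(8, 7), Mul(Rational(-1, 7), Mul(3, Pow(K, 2)))) = Add(Rational(8, 7), Mul(Rational(-3, 7), Pow(K, 2))))
Add(Add(2013, Add(Mul(Function('j')(4, 6), 18), 16)), Function('t')(-32)) = Add(Add(2013, Add(Mul(Add(-16, Mul(4, 6)), 18), 16)), Add(Rational(8, 7), Mul(Rational(-3, 7), Pow(-32, 2)))) = Add(Add(2013, Add(Mul(Add(-16, 24), 18), 16)), Add(Rational(8, 7), Mul(Rational(-3, 7), 1024))) = Add(Add(2013, Add(Mul(8, 18), 16)), Add(Rational(8, 7), Rational(-3072, 7))) = Add(Add(2013, Add(144, 16)), Rational(-3064, 7)) = Add(Add(2013, 160), Rational(-3064, 7)) = Add(2173, Rational(-3064, 7)) = Rational(12147, 7)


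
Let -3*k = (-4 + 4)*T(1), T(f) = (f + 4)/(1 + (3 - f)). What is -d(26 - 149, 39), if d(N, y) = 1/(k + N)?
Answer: 1/123 ≈ 0.0081301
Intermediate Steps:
T(f) = (4 + f)/(4 - f)
k = 0 (k = -(-4 + 4)*(-4 - 1*1)/(-4 + 1)/3 = -0*(-4 - 1)/(-3) = -0*(-⅓*(-5)) = -0*5/3 = -⅓*0 = 0)
d(N, y) = 1/N (d(N, y) = 1/(0 + N) = 1/N)
-d(26 - 149, 39) = -1/(26 - 149) = -1/(-123) = -1*(-1/123) = 1/123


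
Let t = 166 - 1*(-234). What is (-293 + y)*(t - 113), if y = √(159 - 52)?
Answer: -84091 + 287*√107 ≈ -81122.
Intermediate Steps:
t = 400 (t = 166 + 234 = 400)
y = √107 ≈ 10.344
(-293 + y)*(t - 113) = (-293 + √107)*(400 - 113) = (-293 + √107)*287 = -84091 + 287*√107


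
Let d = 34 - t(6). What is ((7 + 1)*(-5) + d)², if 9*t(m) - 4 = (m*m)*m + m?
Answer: 78400/81 ≈ 967.90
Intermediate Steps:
t(m) = 4/9 + m/9 + m³/9 (t(m) = 4/9 + ((m*m)*m + m)/9 = 4/9 + (m²*m + m)/9 = 4/9 + (m³ + m)/9 = 4/9 + (m + m³)/9 = 4/9 + (m/9 + m³/9) = 4/9 + m/9 + m³/9)
d = 80/9 (d = 34 - (4/9 + (⅑)*6 + (⅑)*6³) = 34 - (4/9 + ⅔ + (⅑)*216) = 34 - (4/9 + ⅔ + 24) = 34 - 1*226/9 = 34 - 226/9 = 80/9 ≈ 8.8889)
((7 + 1)*(-5) + d)² = ((7 + 1)*(-5) + 80/9)² = (8*(-5) + 80/9)² = (-40 + 80/9)² = (-280/9)² = 78400/81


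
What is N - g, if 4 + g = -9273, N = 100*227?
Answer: 31977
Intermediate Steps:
N = 22700
g = -9277 (g = -4 - 9273 = -9277)
N - g = 22700 - 1*(-9277) = 22700 + 9277 = 31977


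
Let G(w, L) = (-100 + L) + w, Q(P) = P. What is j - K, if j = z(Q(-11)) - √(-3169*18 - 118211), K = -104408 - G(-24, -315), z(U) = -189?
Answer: 103780 - 13*I*√1037 ≈ 1.0378e+5 - 418.63*I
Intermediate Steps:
G(w, L) = -100 + L + w
K = -103969 (K = -104408 - (-100 - 315 - 24) = -104408 - 1*(-439) = -104408 + 439 = -103969)
j = -189 - 13*I*√1037 (j = -189 - √(-3169*18 - 118211) = -189 - √(-57042 - 118211) = -189 - √(-175253) = -189 - 13*I*√1037 ≈ -189.0 - 418.63*I)
j - K = (-189 - 13*I*√1037) - 1*(-103969) = (-189 - 13*I*√1037) + 103969 = 103780 - 13*I*√1037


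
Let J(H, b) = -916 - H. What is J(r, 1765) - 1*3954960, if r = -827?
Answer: -3955049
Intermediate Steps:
J(r, 1765) - 1*3954960 = (-916 - 1*(-827)) - 1*3954960 = (-916 + 827) - 3954960 = -89 - 3954960 = -3955049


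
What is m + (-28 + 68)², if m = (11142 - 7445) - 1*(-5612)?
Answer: 10909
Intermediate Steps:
m = 9309 (m = 3697 + 5612 = 9309)
m + (-28 + 68)² = 9309 + (-28 + 68)² = 9309 + 40² = 9309 + 1600 = 10909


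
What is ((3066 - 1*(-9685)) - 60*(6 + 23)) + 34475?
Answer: 45486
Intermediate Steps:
((3066 - 1*(-9685)) - 60*(6 + 23)) + 34475 = ((3066 + 9685) - 60*29) + 34475 = (12751 - 1740) + 34475 = 11011 + 34475 = 45486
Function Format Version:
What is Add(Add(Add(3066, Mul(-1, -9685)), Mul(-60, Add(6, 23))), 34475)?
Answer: 45486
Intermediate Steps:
Add(Add(Add(3066, Mul(-1, -9685)), Mul(-60, Add(6, 23))), 34475) = Add(Add(Add(3066, 9685), Mul(-60, 29)), 34475) = Add(Add(12751, -1740), 34475) = Add(11011, 34475) = 45486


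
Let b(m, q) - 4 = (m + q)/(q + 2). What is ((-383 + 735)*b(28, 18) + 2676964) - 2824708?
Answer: -727632/5 ≈ -1.4553e+5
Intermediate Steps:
b(m, q) = 4 + (m + q)/(2 + q) (b(m, q) = 4 + (m + q)/(q + 2) = 4 + (m + q)/(2 + q))
((-383 + 735)*b(28, 18) + 2676964) - 2824708 = ((-383 + 735)*((8 + 28 + 5*18)/(2 + 18)) + 2676964) - 2824708 = (352*((8 + 28 + 90)/20) + 2676964) - 2824708 = (352*((1/20)*126) + 2676964) - 2824708 = (352*(63/10) + 2676964) - 2824708 = (11088/5 + 2676964) - 2824708 = 13395908/5 - 2824708 = -727632/5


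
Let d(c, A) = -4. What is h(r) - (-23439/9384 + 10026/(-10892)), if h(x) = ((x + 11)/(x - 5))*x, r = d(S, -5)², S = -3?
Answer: 3999845449/93692984 ≈ 42.691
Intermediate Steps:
r = 16 (r = (-4)² = 16)
h(x) = x*(11 + x)/(-5 + x) (h(x) = ((11 + x)/(-5 + x))*x = x*(11 + x)/(-5 + x))
h(r) - (-23439/9384 + 10026/(-10892)) = 16*(11 + 16)/(-5 + 16) - (-23439/9384 + 10026/(-10892)) = 16*27/11 - (-23439*1/9384 + 10026*(-1/10892)) = 16*(1/11)*27 - (-7813/3128 - 5013/5446) = 432/11 - 1*(-29115131/8517544) = 432/11 + 29115131/8517544 = 3999845449/93692984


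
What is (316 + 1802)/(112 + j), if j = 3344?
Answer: 353/576 ≈ 0.61285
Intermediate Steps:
(316 + 1802)/(112 + j) = (316 + 1802)/(112 + 3344) = 2118/3456 = 2118*(1/3456) = 353/576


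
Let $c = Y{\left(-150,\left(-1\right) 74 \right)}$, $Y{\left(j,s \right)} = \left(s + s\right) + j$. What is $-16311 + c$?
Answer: $-16609$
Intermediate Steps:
$Y{\left(j,s \right)} = j + 2 s$ ($Y{\left(j,s \right)} = 2 s + j = j + 2 s$)
$c = -298$ ($c = -150 + 2 \left(\left(-1\right) 74\right) = -150 + 2 \left(-74\right) = -150 - 148 = -298$)
$-16311 + c = -16311 - 298 = -16609$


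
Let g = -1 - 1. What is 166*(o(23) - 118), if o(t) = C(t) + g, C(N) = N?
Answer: -16102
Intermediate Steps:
g = -2
o(t) = -2 + t (o(t) = t - 2 = -2 + t)
166*(o(23) - 118) = 166*((-2 + 23) - 118) = 166*(21 - 118) = 166*(-97) = -16102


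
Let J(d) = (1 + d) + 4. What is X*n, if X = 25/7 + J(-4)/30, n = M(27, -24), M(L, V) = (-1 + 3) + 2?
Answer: 1514/105 ≈ 14.419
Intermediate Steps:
M(L, V) = 4 (M(L, V) = 2 + 2 = 4)
n = 4
J(d) = 5 + d
X = 757/210 (X = 25/7 + (5 - 4)/30 = 25*(1/7) + 1*(1/30) = 25/7 + 1/30 = 757/210 ≈ 3.6048)
X*n = (757/210)*4 = 1514/105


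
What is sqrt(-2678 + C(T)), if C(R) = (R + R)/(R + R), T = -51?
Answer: I*sqrt(2677) ≈ 51.74*I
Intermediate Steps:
C(R) = 1 (C(R) = (2*R)/((2*R)) = (2*R)*(1/(2*R)) = 1)
sqrt(-2678 + C(T)) = sqrt(-2678 + 1) = sqrt(-2677) = I*sqrt(2677)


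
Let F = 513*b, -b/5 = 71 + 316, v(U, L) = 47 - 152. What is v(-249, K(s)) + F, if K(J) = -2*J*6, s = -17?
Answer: -992760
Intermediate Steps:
K(J) = -12*J
v(U, L) = -105
b = -1935 (b = -5*(71 + 316) = -5*387 = -1935)
F = -992655 (F = 513*(-1935) = -992655)
v(-249, K(s)) + F = -105 - 992655 = -992760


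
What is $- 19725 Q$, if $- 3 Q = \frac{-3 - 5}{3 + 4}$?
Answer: $- \frac{52600}{7} \approx -7514.3$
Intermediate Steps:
$Q = \frac{8}{21}$ ($Q = - \frac{\left(-3 - 5\right) \frac{1}{3 + 4}}{3} = - \frac{\left(-8\right) \frac{1}{7}}{3} = \left(- \frac{1}{3}\right) \left(- \frac{8}{7}\right) = \frac{8}{21} \approx 0.38095$)
$- 19725 Q = \left(-19725\right) \frac{8}{21} = - \frac{52600}{7}$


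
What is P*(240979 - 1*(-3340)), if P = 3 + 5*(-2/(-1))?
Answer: 3176147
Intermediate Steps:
P = 13 (P = 3 + 5*(-2*(-1)) = 3 + 5*2 = 3 + 10 = 13)
P*(240979 - 1*(-3340)) = 13*(240979 - 1*(-3340)) = 13*(240979 + 3340) = 13*244319 = 3176147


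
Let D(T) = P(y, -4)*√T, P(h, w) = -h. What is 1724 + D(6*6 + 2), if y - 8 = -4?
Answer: 1724 - 4*√38 ≈ 1699.3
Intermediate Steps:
y = 4 (y = 8 - 4 = 4)
D(T) = -4*√T (D(T) = (-1*4)*√T = -4*√T)
1724 + D(6*6 + 2) = 1724 - 4*√(6*6 + 2) = 1724 - 4*√(36 + 2) = 1724 - 4*√38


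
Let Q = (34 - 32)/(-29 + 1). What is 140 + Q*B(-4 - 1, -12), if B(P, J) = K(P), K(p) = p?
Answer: 1965/14 ≈ 140.36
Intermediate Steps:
B(P, J) = P
Q = -1/14 (Q = 2/(-28) = 2*(-1/28) = -1/14 ≈ -0.071429)
140 + Q*B(-4 - 1, -12) = 140 - (-4 - 1)/14 = 140 - 1/14*(-5) = 140 + 5/14 = 1965/14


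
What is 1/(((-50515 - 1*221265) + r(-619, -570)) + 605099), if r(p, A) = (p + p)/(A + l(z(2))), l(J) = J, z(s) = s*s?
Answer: 283/94329896 ≈ 3.0001e-6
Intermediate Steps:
z(s) = s**2
r(p, A) = 2*p/(4 + A) (r(p, A) = (p + p)/(A + 2**2) = (2*p)/(A + 4) = (2*p)/(4 + A) = 2*p/(4 + A))
1/(((-50515 - 1*221265) + r(-619, -570)) + 605099) = 1/(((-50515 - 1*221265) + 2*(-619)/(4 - 570)) + 605099) = 1/(((-50515 - 221265) + 2*(-619)/(-566)) + 605099) = 1/((-271780 + 2*(-619)*(-1/566)) + 605099) = 1/((-271780 + 619/283) + 605099) = 1/(-76913121/283 + 605099) = 1/(94329896/283) = 283/94329896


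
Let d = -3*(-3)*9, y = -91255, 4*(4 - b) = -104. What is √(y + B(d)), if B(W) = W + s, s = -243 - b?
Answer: I*√91447 ≈ 302.4*I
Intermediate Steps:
b = 30 (b = 4 - ¼*(-104) = 4 + 26 = 30)
s = -273 (s = -243 - 1*30 = -243 - 30 = -273)
d = 81 (d = 9*9 = 81)
B(W) = -273 + W (B(W) = W - 273 = -273 + W)
√(y + B(d)) = √(-91255 + (-273 + 81)) = √(-91255 - 192) = √(-91447) = I*√91447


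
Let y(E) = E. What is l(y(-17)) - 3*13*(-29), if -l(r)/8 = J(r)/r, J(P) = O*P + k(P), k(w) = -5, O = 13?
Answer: 17419/17 ≈ 1024.6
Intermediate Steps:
J(P) = -5 + 13*P (J(P) = 13*P - 5 = -5 + 13*P)
l(r) = -8*(-5 + 13*r)/r
l(y(-17)) - 3*13*(-29) = (-104 + 40/(-17)) - 3*13*(-29) = (-104 + 40*(-1/17)) - 39*(-29) = (-104 - 40/17) - 1*(-1131) = -1808/17 + 1131 = 17419/17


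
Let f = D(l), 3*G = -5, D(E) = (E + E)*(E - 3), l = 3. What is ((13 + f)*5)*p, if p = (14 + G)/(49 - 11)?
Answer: 2405/114 ≈ 21.096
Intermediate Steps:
D(E) = 2*E*(-3 + E) (D(E) = (2*E)*(-3 + E) = 2*E*(-3 + E))
G = -5/3 (G = (⅓)*(-5) = -5/3 ≈ -1.6667)
f = 0 (f = 2*3*(-3 + 3) = 2*3*0 = 0)
p = 37/114 (p = (14 - 5/3)/(49 - 11) = (37/3)/38 = (37/3)*(1/38) = 37/114 ≈ 0.32456)
((13 + f)*5)*p = ((13 + 0)*5)*(37/114) = (13*5)*(37/114) = 65*(37/114) = 2405/114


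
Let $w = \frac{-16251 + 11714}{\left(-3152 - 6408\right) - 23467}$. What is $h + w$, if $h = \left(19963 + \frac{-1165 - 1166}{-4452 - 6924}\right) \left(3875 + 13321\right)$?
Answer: $\frac{3582728596131535}{10436532} \approx 3.4329 \cdot 10^{8}$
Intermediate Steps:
$h = \frac{108478777809}{316}$ ($h = \left(19963 - \frac{2331}{-11376}\right) 17196 = \left(19963 - - \frac{259}{1264}\right) 17196 = \left(19963 + \frac{259}{1264}\right) 17196 = \frac{25233491}{1264} \cdot 17196 = \frac{108478777809}{316} \approx 3.4329 \cdot 10^{8}$)
$w = \frac{4537}{33027}$ ($w = - \frac{4537}{-9560 - 23467} = - \frac{4537}{-33027} = \left(-4537\right) \left(- \frac{1}{33027}\right) = \frac{4537}{33027} \approx 0.13737$)
$h + w = \frac{108478777809}{316} + \frac{4537}{33027} = \frac{3582728596131535}{10436532}$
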